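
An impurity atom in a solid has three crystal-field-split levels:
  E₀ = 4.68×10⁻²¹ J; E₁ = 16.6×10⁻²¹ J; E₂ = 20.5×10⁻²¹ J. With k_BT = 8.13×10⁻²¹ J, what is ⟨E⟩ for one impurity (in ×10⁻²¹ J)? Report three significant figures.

Eᵢ/kT = 0.57565, 2.0418, 2.5215.
Z = Σ e^(−Eᵢ/kT) = e^(−0.57565) + e^(−2.0418) + e^(−2.5215) = 0.56234 + 0.12979 + 0.080339 = 0.77247.
⟨E⟩ = Σ Eᵢ e^(−Eᵢ/kT) / Z = (4.68·0.56234 + 16.6·0.12979 + 20.5·0.080339) / 0.77247 = 8.33 ×10⁻²¹ J.

8.33 ×10⁻²¹ J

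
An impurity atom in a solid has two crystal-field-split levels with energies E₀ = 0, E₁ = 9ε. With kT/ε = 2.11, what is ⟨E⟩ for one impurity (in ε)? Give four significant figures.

Eᵢ/kT = 0, 4.26540.
Z = Σ e^(−Eᵢ/kT) = e^(−0) + e^(−4.26540) = 1.00000 + 0.0140462 = 1.01405.
⟨E⟩ = Σ Eᵢ e^(−Eᵢ/kT) / Z = (0·1.00000 + 9·0.0140462) / 1.01405 = 0.1247 ε.

0.1247 ε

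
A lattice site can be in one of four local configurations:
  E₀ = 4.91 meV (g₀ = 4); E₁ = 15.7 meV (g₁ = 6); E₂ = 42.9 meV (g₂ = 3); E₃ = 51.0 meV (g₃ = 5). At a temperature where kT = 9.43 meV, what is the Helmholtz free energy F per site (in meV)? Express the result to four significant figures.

-11.99 meV

Eᵢ/kT = 0.520679, 1.66490, 4.54931, 5.40827.
Z = Σ gᵢe^(−Eᵢ/kT) = 4·e^(−0.520679) + 6·e^(−1.66490) + 3·e^(−4.54931) + 5·e^(−5.40827) = 2.37647 + 1.13526 + 0.0317235 + 0.0223969 = 3.56585.
F = −kT ln Z = −9.43 × ln(3.56585) = −9.43 × 1.27140 = -11.99 meV.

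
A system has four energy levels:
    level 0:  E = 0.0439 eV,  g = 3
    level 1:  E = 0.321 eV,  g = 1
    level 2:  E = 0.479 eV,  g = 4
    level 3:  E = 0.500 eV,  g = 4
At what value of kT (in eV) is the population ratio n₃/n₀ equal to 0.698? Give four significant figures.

0.7047 eV

n₃/n₀ = (g₃/g₀) exp[−(E₃−E₀)/kT] = 0.698.
⇒ (E₃−E₀)/kT = ln((4/3)/0.698) = ln(1.91022) = 0.647218.
kT = 0.4561 eV / 0.647218 = 0.7047 eV.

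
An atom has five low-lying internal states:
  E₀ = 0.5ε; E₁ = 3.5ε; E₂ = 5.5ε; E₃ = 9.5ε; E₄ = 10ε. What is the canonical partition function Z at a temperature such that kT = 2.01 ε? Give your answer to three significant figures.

Z = 1.04

Eᵢ/kT = 0.24876, 1.7413, 2.7363, 4.7264, 4.9751.
Z = Σ e^(−Eᵢ/kT) = e^(−0.24876) + e^(−1.7413) + e^(−2.7363) + e^(−4.7264) + e^(−4.9751) = 0.77977 + 0.17529 + 0.064810 + 0.0088583 + 0.0069078 = 1.0356.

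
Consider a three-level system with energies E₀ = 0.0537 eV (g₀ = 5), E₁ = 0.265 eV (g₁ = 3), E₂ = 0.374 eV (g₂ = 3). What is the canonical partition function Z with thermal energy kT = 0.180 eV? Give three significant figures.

Z = 4.77

Eᵢ/kT = 0.29833, 1.4722, 2.0778.
Z = Σ gᵢe^(−Eᵢ/kT) = 5·e^(−0.29833) + 3·e^(−1.4722) + 3·e^(−2.0778) = 3.7103 + 0.68826 + 0.37562 = 4.7742.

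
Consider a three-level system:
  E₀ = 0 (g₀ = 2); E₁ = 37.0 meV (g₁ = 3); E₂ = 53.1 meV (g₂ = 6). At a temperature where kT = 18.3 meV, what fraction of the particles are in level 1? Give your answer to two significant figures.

Eᵢ/kT = 0, 2.022, 2.902.
Z = Σ gᵢe^(−Eᵢ/kT) = 2·e^(−0) + 3·e^(−2.022) + 6·e^(−2.902) = 2.000 + 0.3972 + 0.3295 = 2.727.
P₁ = g₁ e^(−E₁/kT) / Z = 0.3972/2.727 = 0.15.

0.15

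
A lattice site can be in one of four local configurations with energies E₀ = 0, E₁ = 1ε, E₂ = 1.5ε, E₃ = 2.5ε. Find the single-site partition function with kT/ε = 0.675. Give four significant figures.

Eᵢ/kT = 0, 1.48148, 2.22222, 3.70370.
Z = Σ e^(−Eᵢ/kT) = e^(−0) + e^(−1.48148) + e^(−2.22222) + e^(−3.70370) = 1.00000 + 0.227301 + 0.108368 + 0.0246322 = 1.36030.

Z = 1.360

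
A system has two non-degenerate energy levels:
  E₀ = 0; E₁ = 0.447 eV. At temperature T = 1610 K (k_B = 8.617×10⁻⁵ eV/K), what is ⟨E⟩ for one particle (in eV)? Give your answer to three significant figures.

0.0171 eV

k_BT = 8.617×10⁻⁵ × 1610 K = 0.13873 eV.
Eᵢ/kT = 0, 3.2221.
Z = Σ e^(−Eᵢ/kT) = e^(−0) + e^(−3.2221) = 1.0000 + 0.039871 = 1.0399.
⟨E⟩ = Σ Eᵢ e^(−Eᵢ/kT) / Z = (0·1.0000 + 0.447·0.039871) / 1.0399 = 0.0171 eV.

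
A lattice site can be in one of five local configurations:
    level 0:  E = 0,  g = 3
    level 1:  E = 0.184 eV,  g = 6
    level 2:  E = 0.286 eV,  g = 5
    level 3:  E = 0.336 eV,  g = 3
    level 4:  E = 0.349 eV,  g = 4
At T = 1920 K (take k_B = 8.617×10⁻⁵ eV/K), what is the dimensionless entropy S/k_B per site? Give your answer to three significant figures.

2.73

k_BT = 8.617×10⁻⁵ × 1920 K = 0.16545 eV.
Eᵢ/kT = 0, 1.1121, 1.7286, 2.0308, 2.1094.
Z = Σ gᵢe^(−Eᵢ/kT) = 3·e^(−0) + 6·e^(−1.1121) + 5·e^(−1.7286) + 3·e^(−2.0308) + 4·e^(−2.1094) = 3.0000 + 1.9732 + 0.88766 + 0.39369 + 0.48524 = 6.7398.
⟨E⟩ = Σ EᵢPᵢ = 0.13629 eV.
S/k_B = ln Z + ⟨E⟩/kT = ln(6.7398) + 0.13629/0.16545 = 1.9080 + 0.82375 = 2.73.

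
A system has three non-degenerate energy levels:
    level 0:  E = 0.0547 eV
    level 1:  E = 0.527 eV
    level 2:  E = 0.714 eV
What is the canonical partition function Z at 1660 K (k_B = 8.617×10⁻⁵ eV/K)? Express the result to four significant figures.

Z = 0.7141

k_BT = 8.617×10⁻⁵ × 1660 K = 0.143042 eV.
Eᵢ/kT = 0.382405, 3.68423, 4.99154.
Z = Σ e^(−Eᵢ/kT) = e^(−0.382405) + e^(−3.68423) + e^(−4.99154) = 0.682219 + 0.0251165 + 0.00679519 = 0.714131.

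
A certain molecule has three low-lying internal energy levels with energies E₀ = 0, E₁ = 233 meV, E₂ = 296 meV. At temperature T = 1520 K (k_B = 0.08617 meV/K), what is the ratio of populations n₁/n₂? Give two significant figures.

k_BT = 0.08617 × 1520 K = 131.0 meV.
n₁/n₂ = exp[−(E₁−E₂)/kT] = exp(−(-63 meV)/(131.0 meV)) = exp(0.4809) = 1.6.

1.6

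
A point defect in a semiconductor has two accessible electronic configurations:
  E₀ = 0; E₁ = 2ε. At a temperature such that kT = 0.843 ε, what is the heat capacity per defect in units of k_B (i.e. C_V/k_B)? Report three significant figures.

0.439

Eᵢ/kT = 0, 2.3725.
Z = Σ e^(−Eᵢ/kT) = e^(−0) + e^(−2.3725) = 1.0000 + 0.093247 = 1.0932.
⟨E⟩ = 0.17059 ε, ⟨E²⟩ = 0.34119 ε².
C_V/k_B = (⟨E²⟩ − ⟨E⟩²)/(kT)² = (0.34119 − 0.029101)/0.71065 = 0.439.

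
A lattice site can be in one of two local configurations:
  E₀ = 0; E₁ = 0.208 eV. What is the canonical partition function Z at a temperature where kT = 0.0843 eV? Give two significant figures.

Z = 1.1

Eᵢ/kT = 0, 2.467.
Z = Σ e^(−Eᵢ/kT) = e^(−0) + e^(−2.467) = 1.000 + 0.08484 = 1.085.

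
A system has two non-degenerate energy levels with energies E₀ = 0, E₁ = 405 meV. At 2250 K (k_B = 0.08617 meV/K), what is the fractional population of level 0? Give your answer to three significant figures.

k_BT = 0.08617 × 2250 K = 193.88 meV.
Eᵢ/kT = 0, 2.0889.
Z = Σ e^(−Eᵢ/kT) = e^(−0) + e^(−2.0889) = 1.0000 + 0.12382 = 1.1238.
P₀ = e^(−E₀/kT) / Z = 1.0000/1.1238 = 0.890.

0.890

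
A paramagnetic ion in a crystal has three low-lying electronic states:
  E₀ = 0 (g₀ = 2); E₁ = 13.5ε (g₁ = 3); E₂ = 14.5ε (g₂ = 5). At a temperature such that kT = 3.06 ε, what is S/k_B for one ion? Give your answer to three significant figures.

0.909

Eᵢ/kT = 0, 4.4118, 4.7386.
Z = Σ gᵢe^(−Eᵢ/kT) = 2·e^(−0) + 3·e^(−4.4118) + 5·e^(−4.7386) = 2.0000 + 0.036400 + 0.043754 = 2.0802.
⟨E⟩ = Σ EᵢPᵢ = 0.54121 ε.
S/k_B = ln Z + ⟨E⟩/kT = ln(2.0802) + 0.54121/3.06 = 0.73246 + 0.17687 = 0.909.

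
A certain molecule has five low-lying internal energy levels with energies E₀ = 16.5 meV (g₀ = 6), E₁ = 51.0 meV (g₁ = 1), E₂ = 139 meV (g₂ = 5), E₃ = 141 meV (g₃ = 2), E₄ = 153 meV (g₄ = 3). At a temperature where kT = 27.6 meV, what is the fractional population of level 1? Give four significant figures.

Eᵢ/kT = 0.597826, 1.84783, 5.03623, 5.10870, 5.54348.
Z = Σ gᵢe^(−Eᵢ/kT) = 6·e^(−0.597826) + 1·e^(−1.84783) + 5·e^(−5.03623) + 2·e^(−5.10870) + 3·e^(−5.54348) = 3.30004 + 0.157579 + 0.0324910 + 0.0120879 + 0.0117387 = 3.51394.
P₁ = g₁ e^(−E₁/kT) / Z = 0.157579/3.51394 = 0.04484.

0.04484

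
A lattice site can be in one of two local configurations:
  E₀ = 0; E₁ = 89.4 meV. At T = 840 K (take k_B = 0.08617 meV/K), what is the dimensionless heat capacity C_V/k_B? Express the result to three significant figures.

k_BT = 0.08617 × 840 K = 72.383 meV.
Eᵢ/kT = 0, 1.2351.
Z = Σ e^(−Eᵢ/kT) = e^(−0) + e^(−1.2351) = 1.0000 + 0.29081 = 1.2908.
⟨E⟩ = 20.141 meV, ⟨E²⟩ = 1800.6 meV².
C_V/k_B = (⟨E²⟩ − ⟨E⟩²)/(kT)² = (1800.6 − 405.66)/5239.3 = 0.266.

0.266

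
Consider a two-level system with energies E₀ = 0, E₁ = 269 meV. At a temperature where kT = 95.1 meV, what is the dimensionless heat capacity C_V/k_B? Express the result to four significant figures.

Eᵢ/kT = 0, 2.82860.
Z = Σ e^(−Eᵢ/kT) = e^(−0) + e^(−2.82860) = 1.00000 + 0.0590955 = 1.05910.
⟨E⟩ = 15.0096 meV, ⟨E²⟩ = 4037.59 meV².
C_V/k_B = (⟨E²⟩ − ⟨E⟩²)/(kT)² = (4037.59 − 225.288)/9044.01 = 0.4215.

0.4215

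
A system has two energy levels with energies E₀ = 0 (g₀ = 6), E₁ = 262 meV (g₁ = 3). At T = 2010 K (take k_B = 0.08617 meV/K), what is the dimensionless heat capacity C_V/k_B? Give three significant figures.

k_BT = 0.08617 × 2010 K = 173.20 meV.
Eᵢ/kT = 0, 1.5127.
Z = Σ gᵢe^(−Eᵢ/kT) = 6·e^(−0) + 3·e^(−1.5127) = 6.0000 + 0.66094 = 6.6609.
⟨E⟩ = 25.997 meV, ⟨E²⟩ = 6811.3 meV².
C_V/k_B = (⟨E²⟩ − ⟨E⟩²)/(kT)² = (6811.3 − 675.84)/29998 = 0.205.

0.205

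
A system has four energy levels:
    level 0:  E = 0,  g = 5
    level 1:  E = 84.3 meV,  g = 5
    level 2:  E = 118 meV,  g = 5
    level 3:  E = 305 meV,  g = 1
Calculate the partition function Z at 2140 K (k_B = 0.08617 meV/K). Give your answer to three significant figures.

Z = 11.0

k_BT = 0.08617 × 2140 K = 184.40 meV.
Eᵢ/kT = 0, 0.45716, 0.63991, 1.6540.
Z = Σ gᵢe^(−Eᵢ/kT) = 5·e^(−0) + 5·e^(−0.45716) + 5·e^(−0.63991) + 1·e^(−1.6540) = 5.0000 + 3.1654 + 2.6367 + 0.19128 = 10.993.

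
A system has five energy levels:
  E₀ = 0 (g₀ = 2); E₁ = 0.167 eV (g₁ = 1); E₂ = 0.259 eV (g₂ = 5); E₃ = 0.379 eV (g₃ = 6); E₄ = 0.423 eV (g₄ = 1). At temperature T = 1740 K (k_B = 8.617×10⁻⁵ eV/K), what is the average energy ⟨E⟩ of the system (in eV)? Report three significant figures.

k_BT = 8.617×10⁻⁵ × 1740 K = 0.14994 eV.
Eᵢ/kT = 0, 1.1138, 1.7274, 2.5277, 2.8211.
Z = Σ gᵢe^(−Eᵢ/kT) = 2·e^(−0) + 1·e^(−1.1138) + 5·e^(−1.7274) + 6·e^(−2.5277) + 1·e^(−2.8211) = 2.0000 + 0.32831 + 0.88873 + 0.47905 + 0.059540 = 3.7556.
⟨E⟩ = Σ Eᵢ gᵢe^(−Eᵢ/kT) / Z = (0·2.0000 + 0.167·0.32831 + 0.259·0.88873 + 0.379·0.47905 + 0.423·0.059540) / 3.7556 = 0.131 eV.

0.131 eV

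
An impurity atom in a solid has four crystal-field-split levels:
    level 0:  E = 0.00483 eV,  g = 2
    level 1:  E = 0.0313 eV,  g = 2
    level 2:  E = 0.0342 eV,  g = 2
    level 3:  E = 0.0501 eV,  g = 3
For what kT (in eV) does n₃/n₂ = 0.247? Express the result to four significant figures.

n₃/n₂ = (g₃/g₂) exp[−(E₃−E₂)/kT] = 0.247.
⇒ (E₃−E₂)/kT = ln((3/2)/0.247) = ln(6.07287) = 1.80383.
kT = 0.0159 eV / 1.80383 = 0.008815 eV.

0.008815 eV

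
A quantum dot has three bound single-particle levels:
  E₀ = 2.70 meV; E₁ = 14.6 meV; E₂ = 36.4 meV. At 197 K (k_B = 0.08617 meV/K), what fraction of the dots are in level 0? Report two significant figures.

0.61

k_BT = 0.08617 × 197 K = 16.98 meV.
Eᵢ/kT = 0.1590, 0.8598, 2.144.
Z = Σ e^(−Eᵢ/kT) = e^(−0.1590) + e^(−0.8598) + e^(−2.144) = 0.8530 + 0.4232 + 0.1172 = 1.393.
P₀ = e^(−E₀/kT) / Z = 0.8530/1.393 = 0.61.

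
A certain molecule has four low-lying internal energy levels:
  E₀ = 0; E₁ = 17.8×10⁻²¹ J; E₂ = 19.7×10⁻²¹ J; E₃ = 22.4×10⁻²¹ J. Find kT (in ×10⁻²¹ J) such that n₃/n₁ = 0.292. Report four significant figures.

n₃/n₁ = exp[−(E₃−E₁)/kT] = 0.292.
⇒ (E₃−E₁)/kT = ln(1/0.292) = ln(3.42466) = 1.23100.
kT = 4.6 ×10⁻²¹ J / 1.23100 = 3.737 ×10⁻²¹ J.

3.737 ×10⁻²¹ J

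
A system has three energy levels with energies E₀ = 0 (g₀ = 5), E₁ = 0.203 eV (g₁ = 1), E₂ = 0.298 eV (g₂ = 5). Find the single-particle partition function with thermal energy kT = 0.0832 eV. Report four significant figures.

Eᵢ/kT = 0, 2.43990, 3.58173.
Z = Σ gᵢe^(−Eᵢ/kT) = 5·e^(−0) + 1·e^(−2.43990) + 5·e^(−3.58173) = 5.00000 + 0.0871696 + 0.139138 = 5.22631.

Z = 5.226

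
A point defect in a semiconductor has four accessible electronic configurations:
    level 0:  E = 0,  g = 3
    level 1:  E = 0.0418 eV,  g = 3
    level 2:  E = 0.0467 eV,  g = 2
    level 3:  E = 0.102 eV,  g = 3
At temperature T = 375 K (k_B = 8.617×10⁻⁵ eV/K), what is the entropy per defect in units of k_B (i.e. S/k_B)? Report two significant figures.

2.0

k_BT = 8.617×10⁻⁵ × 375 K = 0.03231 eV.
Eᵢ/kT = 0, 1.294, 1.445, 3.157.
Z = Σ gᵢe^(−Eᵢ/kT) = 3·e^(−0) + 3·e^(−1.294) + 2·e^(−1.445) + 3·e^(−3.157) = 3.000 + 0.8225 + 0.4715 + 0.1277 = 4.422.
⟨E⟩ = Σ EᵢPᵢ = 0.01570 eV.
S/k_B = ln Z + ⟨E⟩/kT = ln(4.422) + 0.01570/0.03231 = 1.487 + 0.4859 = 2.0.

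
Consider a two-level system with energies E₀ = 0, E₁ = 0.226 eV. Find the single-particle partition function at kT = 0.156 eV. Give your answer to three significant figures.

Eᵢ/kT = 0, 1.4487.
Z = Σ e^(−Eᵢ/kT) = e^(−0) + e^(−1.4487) = 1.0000 + 0.23488 = 1.2349.

Z = 1.23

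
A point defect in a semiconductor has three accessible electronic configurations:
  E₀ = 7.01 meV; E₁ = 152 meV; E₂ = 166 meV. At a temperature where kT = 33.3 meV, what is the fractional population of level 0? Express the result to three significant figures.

0.979

Eᵢ/kT = 0.21051, 4.5646, 4.9850.
Z = Σ e^(−Eᵢ/kT) = e^(−0.21051) + e^(−4.5646) + e^(−4.9850) = 0.81017 + 0.010414 + 0.0068398 = 0.82742.
P₀ = e^(−E₀/kT) / Z = 0.81017/0.82742 = 0.979.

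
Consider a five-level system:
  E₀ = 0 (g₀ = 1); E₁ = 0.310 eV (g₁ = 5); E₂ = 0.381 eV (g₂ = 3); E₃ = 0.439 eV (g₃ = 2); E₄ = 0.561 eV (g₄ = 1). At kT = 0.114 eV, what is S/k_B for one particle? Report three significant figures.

1.37

Eᵢ/kT = 0, 2.7193, 3.3421, 3.8509, 4.9211.
Z = Σ gᵢe^(−Eᵢ/kT) = 1·e^(−0) + 5·e^(−2.7193) + 3·e^(−3.3421) + 2·e^(−3.8509) + 1·e^(−4.9211) = 1.0000 + 0.32960 + 0.10609 + 0.042521 + 0.0072911 = 1.4855.
⟨E⟩ = Σ EᵢPᵢ = 0.11131 eV.
S/k_B = ln Z + ⟨E⟩/kT = ln(1.4855) + 0.11131/0.114 = 0.39575 + 0.97640 = 1.37.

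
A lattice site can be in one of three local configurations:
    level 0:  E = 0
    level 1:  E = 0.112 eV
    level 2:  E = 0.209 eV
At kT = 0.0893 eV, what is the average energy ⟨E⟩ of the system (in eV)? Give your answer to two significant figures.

0.038 eV

Eᵢ/kT = 0, 1.254, 2.340.
Z = Σ e^(−Eᵢ/kT) = e^(−0) + e^(−1.254) + e^(−2.340) = 1.000 + 0.2854 + 0.09633 = 1.382.
⟨E⟩ = Σ Eᵢ e^(−Eᵢ/kT) / Z = (0·1.000 + 0.112·0.2854 + 0.209·0.09633) / 1.382 = 0.038 eV.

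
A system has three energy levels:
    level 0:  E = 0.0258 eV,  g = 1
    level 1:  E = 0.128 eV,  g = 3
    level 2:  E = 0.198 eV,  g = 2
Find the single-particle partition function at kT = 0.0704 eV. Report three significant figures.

Eᵢ/kT = 0.36648, 1.8182, 2.8125.
Z = Σ gᵢe^(−Eᵢ/kT) = 1·e^(−0.36648) + 3·e^(−1.8182) + 2·e^(−2.8125) = 0.69317 + 0.48695 + 0.12011 = 1.3002.

Z = 1.30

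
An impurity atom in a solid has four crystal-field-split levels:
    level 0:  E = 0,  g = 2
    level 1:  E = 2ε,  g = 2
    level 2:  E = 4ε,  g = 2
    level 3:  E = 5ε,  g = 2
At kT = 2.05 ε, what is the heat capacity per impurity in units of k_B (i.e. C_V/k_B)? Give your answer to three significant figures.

Eᵢ/kT = 0, 0.97561, 1.9512, 2.4390.
Z = Σ gᵢe^(−Eᵢ/kT) = 2·e^(−0) + 2·e^(−0.97561) + 2·e^(−1.9512) + 2·e^(−2.4390) = 2.0000 + 0.75392 + 0.28421 + 0.17450 = 3.2126.
⟨E⟩ = 1.0948 ε, ⟨E²⟩ = 3.7121 ε².
C_V/k_B = (⟨E²⟩ − ⟨E⟩²)/(kT)² = (3.7121 − 1.1986)/4.2025 = 0.598.

0.598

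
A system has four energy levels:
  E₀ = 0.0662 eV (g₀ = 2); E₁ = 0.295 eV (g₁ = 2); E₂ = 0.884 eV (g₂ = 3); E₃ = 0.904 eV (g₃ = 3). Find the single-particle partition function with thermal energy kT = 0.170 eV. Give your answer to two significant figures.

Eᵢ/kT = 0.3894, 1.735, 5.200, 5.318.
Z = Σ gᵢe^(−Eᵢ/kT) = 2·e^(−0.3894) + 2·e^(−1.735) + 3·e^(−5.200) + 3·e^(−5.318) = 1.355 + 0.3528 + 0.01655 + 0.01471 = 1.739.

Z = 1.7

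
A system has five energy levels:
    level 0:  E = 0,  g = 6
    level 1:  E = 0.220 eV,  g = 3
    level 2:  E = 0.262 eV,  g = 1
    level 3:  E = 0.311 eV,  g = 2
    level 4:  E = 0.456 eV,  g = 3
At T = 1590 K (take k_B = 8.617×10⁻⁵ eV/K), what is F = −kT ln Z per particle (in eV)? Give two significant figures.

-0.27 eV

k_BT = 8.617×10⁻⁵ × 1590 K = 0.1370 eV.
Eᵢ/kT = 0, 1.606, 1.912, 2.270, 3.328.
Z = Σ gᵢe^(−Eᵢ/kT) = 6·e^(−0) + 3·e^(−1.606) + 1·e^(−1.912) + 2·e^(−2.270) + 3·e^(−3.328) = 6.000 + 0.6021 + 0.1478 + 0.2066 + 0.1076 = 7.064.
F = −kT ln Z = −0.1370 × ln(7.064) = −0.1370 × 1.955 = -0.27 eV.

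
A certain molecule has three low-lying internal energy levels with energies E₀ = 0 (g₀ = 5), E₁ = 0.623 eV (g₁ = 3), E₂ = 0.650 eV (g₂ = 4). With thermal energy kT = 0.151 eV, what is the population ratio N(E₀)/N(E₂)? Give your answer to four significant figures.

n₀/n₂ = (g₀/g₂) exp[−(E₀−E₂)/kT] = (5/4) × exp(−(-0.650 eV)/(0.151 eV)) = (5/4) × exp(4.30464) = 92.55.

92.55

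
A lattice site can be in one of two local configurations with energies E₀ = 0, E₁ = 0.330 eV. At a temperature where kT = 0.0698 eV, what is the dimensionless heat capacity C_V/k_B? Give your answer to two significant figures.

Eᵢ/kT = 0, 4.728.
Z = Σ e^(−Eᵢ/kT) = e^(−0) + e^(−4.728) = 1.000 + 0.008844 = 1.009.
⟨E⟩ = 0.002892 eV, ⟨E²⟩ = 0.0009545 eV².
C_V/k_B = (⟨E²⟩ − ⟨E⟩²)/(kT)² = (0.0009545 − 0.000008364)/0.004872 = 0.19.

0.19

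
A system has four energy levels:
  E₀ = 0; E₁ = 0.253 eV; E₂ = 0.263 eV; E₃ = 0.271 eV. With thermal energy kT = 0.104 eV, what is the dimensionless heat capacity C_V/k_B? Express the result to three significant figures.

0.994

Eᵢ/kT = 0, 2.4327, 2.5288, 2.6058.
Z = Σ e^(−Eᵢ/kT) = e^(−0) + e^(−2.4327) + e^(−2.5288) + e^(−2.6058) = 1.0000 + 0.087799 + 0.079755 + 0.073844 = 1.2414.
⟨E⟩ = 0.050911 eV, ⟨E²⟩ = 0.013340 eV².
C_V/k_B = (⟨E²⟩ − ⟨E⟩²)/(kT)² = (0.013340 − 0.0025919)/0.010816 = 0.994.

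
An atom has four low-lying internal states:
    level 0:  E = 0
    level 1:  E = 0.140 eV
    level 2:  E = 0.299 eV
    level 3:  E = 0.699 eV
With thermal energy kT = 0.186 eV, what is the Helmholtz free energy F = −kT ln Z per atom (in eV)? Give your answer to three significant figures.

-0.0981 eV

Eᵢ/kT = 0, 0.75269, 1.6075, 3.7581.
Z = Σ e^(−Eᵢ/kT) = e^(−0) + e^(−0.75269) + e^(−1.6075) + e^(−3.7581) = 1.0000 + 0.47110 + 0.20039 + 0.023328 = 1.6948.
F = −kT ln Z = −0.186 × ln(1.6948) = −0.186 × 0.52756 = -0.0981 eV.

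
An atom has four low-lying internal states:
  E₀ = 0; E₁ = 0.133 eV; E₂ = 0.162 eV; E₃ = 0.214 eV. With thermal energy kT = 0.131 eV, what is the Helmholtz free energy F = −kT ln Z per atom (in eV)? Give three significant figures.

-0.0804 eV

Eᵢ/kT = 0, 1.0153, 1.2366, 1.6336.
Z = Σ e^(−Eᵢ/kT) = e^(−0) + e^(−1.0153) + e^(−1.2366) + e^(−1.6336) = 1.0000 + 0.36229 + 0.29037 + 0.19523 = 1.8479.
F = −kT ln Z = −0.131 × ln(1.8479) = −0.131 × 0.61405 = -0.0804 eV.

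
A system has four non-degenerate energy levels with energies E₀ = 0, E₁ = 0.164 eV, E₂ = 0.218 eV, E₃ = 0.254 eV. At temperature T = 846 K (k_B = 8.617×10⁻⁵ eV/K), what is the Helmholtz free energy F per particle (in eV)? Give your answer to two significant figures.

k_BT = 8.617×10⁻⁵ × 846 K = 0.07290 eV.
Eᵢ/kT = 0, 2.250, 2.990, 3.484.
Z = Σ e^(−Eᵢ/kT) = e^(−0) + e^(−2.250) + e^(−2.990) + e^(−3.484) = 1.000 + 0.1054 + 0.05029 + 0.03068 = 1.186.
F = −kT ln Z = −0.07290 × ln(1.186) = −0.07290 × 0.1706 = -0.012 eV.

-0.012 eV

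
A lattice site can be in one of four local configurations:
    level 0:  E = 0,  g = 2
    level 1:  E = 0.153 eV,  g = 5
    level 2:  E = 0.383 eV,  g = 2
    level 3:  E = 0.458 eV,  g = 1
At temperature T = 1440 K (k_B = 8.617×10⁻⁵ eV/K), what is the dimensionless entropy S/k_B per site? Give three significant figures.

k_BT = 8.617×10⁻⁵ × 1440 K = 0.12408 eV.
Eᵢ/kT = 0, 1.2331, 3.0867, 3.6912.
Z = Σ gᵢe^(−Eᵢ/kT) = 2·e^(−0) + 5·e^(−1.2331) + 2·e^(−3.0867) + 1·e^(−3.6912) = 2.0000 + 1.4569 + 0.091305 + 0.024942 = 3.5731.
⟨E⟩ = Σ EᵢPᵢ = 0.075368 eV.
S/k_B = ln Z + ⟨E⟩/kT = ln(3.5731) + 0.075368/0.12408 = 1.2734 + 0.60741 = 1.88.

1.88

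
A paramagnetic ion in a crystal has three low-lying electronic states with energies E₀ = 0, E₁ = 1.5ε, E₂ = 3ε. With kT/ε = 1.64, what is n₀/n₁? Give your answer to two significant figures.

n₀/n₁ = exp[−(E₀−E₁)/kT] = exp(−(-1.5ε)/(1.64ε)) = exp(0.9146) = 2.5.

2.5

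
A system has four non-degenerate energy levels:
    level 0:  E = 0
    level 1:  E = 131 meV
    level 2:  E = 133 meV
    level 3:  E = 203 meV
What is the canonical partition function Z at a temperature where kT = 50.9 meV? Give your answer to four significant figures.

Z = 1.168

Eᵢ/kT = 0, 2.57367, 2.61297, 3.98821.
Z = Σ e^(−Eᵢ/kT) = e^(−0) + e^(−2.57367) + e^(−2.61297) + e^(−3.98821) = 1.00000 + 0.0762552 + 0.0733165 + 0.0185329 = 1.16810.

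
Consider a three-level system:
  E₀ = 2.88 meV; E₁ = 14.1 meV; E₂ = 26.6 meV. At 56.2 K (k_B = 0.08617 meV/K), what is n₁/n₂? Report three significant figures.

k_BT = 0.08617 × 56.2 K = 4.8428 meV.
n₁/n₂ = exp[−(E₁−E₂)/kT] = exp(−(-12.5 meV)/(4.8428 meV)) = exp(2.5812) = 13.2.

13.2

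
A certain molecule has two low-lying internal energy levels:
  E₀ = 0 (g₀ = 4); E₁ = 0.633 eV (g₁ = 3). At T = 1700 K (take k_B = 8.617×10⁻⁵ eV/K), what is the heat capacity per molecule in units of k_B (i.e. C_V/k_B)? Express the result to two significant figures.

k_BT = 8.617×10⁻⁵ × 1700 K = 0.1465 eV.
Eᵢ/kT = 0, 4.321.
Z = Σ gᵢe^(−Eᵢ/kT) = 4·e^(−0) + 3·e^(−4.321) = 4.000 + 0.03986 = 4.040.
⟨E⟩ = 0.006245 eV, ⟨E²⟩ = 0.003953 eV².
C_V/k_B = (⟨E²⟩ − ⟨E⟩²)/(kT)² = (0.003953 − 0.00003900)/0.02146 = 0.18.

0.18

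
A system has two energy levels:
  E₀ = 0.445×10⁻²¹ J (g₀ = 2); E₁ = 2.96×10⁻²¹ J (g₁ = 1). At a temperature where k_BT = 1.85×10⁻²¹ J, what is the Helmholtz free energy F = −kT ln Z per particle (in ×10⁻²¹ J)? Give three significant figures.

-1.06 ×10⁻²¹ J

Eᵢ/kT = 0.24054, 1.6000.
Z = Σ gᵢe^(−Eᵢ/kT) = 2·e^(−0.24054) + 1·e^(−1.6000) = 1.5724 + 0.20190 = 1.7743.
F = −kT ln Z = −1.85 × ln(1.7743) = −1.85 × 0.57341 = -1.06 ×10⁻²¹ J.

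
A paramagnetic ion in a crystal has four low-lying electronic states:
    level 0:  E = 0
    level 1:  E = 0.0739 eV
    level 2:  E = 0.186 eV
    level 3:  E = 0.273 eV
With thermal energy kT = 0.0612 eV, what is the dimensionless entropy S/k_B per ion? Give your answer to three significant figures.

Eᵢ/kT = 0, 1.2075, 3.0392, 4.4608.
Z = Σ e^(−Eᵢ/kT) = e^(−0) + e^(−1.2075) + e^(−3.0392) + e^(−4.4608) = 1.0000 + 0.29894 + 0.047873 + 0.011553 = 1.3584.
⟨E⟩ = Σ EᵢPᵢ = 0.025140 eV.
S/k_B = ln Z + ⟨E⟩/kT = ln(1.3584) + 0.025140/0.0612 = 0.30631 + 0.41078 = 0.717.

0.717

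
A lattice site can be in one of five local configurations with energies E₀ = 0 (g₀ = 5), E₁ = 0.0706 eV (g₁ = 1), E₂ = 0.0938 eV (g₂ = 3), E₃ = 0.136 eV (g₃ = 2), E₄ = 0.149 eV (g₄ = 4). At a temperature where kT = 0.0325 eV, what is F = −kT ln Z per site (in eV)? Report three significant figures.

-0.0545 eV

Eᵢ/kT = 0, 2.1723, 2.8862, 4.1846, 4.5846.
Z = Σ gᵢe^(−Eᵢ/kT) = 5·e^(−0) + 1·e^(−2.1723) + 3·e^(−2.8862) + 2·e^(−4.1846) + 4·e^(−4.5846) = 5.0000 + 0.11392 + 0.16736 + 0.030457 + 0.040831 = 5.3526.
F = −kT ln Z = −0.0325 × ln(5.3526) = −0.0325 × 1.6776 = -0.0545 eV.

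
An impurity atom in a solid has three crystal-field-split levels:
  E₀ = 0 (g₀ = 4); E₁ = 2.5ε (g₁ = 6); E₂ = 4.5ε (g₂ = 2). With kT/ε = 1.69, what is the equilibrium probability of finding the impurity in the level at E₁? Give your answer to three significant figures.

0.248

Eᵢ/kT = 0, 1.4793, 2.6627.
Z = Σ gᵢe^(−Eᵢ/kT) = 4·e^(−0) + 6·e^(−1.4793) + 2·e^(−2.6627) = 4.0000 + 1.3668 + 0.13952 = 5.5063.
P₁ = g₁ e^(−E₁/kT) / Z = 1.3668/5.5063 = 0.248.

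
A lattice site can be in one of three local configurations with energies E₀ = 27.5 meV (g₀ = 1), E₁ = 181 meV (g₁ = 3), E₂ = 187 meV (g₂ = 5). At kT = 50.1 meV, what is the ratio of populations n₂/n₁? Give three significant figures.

1.48

n₂/n₁ = (g₂/g₁) exp[−(E₂−E₁)/kT] = (5/3) × exp(−(6 meV)/(50.1 meV)) = (5/3) × exp(-0.11976) = 1.48.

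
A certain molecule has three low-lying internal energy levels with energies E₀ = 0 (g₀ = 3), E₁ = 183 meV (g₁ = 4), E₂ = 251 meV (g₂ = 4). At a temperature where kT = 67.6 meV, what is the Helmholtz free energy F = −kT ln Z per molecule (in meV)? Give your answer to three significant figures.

-82.0 meV

Eᵢ/kT = 0, 2.7071, 3.7130.
Z = Σ gᵢe^(−Eᵢ/kT) = 3·e^(−0) + 4·e^(−2.7071) + 4·e^(−3.7130) = 3.0000 + 0.26692 + 0.097617 = 3.3645.
F = −kT ln Z = −67.6 × ln(3.3645) = −67.6 × 1.2133 = -82.0 meV.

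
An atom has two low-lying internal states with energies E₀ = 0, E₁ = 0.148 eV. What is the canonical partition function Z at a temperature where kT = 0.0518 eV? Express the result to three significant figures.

Eᵢ/kT = 0, 2.8571.
Z = Σ e^(−Eᵢ/kT) = e^(−0) + e^(−2.8571) = 1.0000 + 0.057435 = 1.0574.

Z = 1.06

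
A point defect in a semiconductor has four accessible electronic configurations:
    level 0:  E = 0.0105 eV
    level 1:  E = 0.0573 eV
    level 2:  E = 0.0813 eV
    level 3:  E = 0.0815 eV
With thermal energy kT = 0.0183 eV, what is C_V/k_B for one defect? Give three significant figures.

0.907

Eᵢ/kT = 0.57377, 3.1311, 4.4426, 4.4536.
Z = Σ e^(−Eᵢ/kT) = e^(−0.57377) + e^(−3.1311) + e^(−4.4426) + e^(−4.4536) = 0.56340 + 0.043670 + 0.011765 + 0.011637 = 0.63047.
⟨E⟩ = 0.016373 eV, ⟨E²⟩ = 0.00057188 eV².
C_V/k_B = (⟨E²⟩ − ⟨E⟩²)/(kT)² = (0.00057188 − 0.00026808)/0.00033489 = 0.907.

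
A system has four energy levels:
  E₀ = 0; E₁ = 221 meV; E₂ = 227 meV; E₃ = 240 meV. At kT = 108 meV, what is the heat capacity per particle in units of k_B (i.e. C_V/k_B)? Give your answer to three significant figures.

0.874

Eᵢ/kT = 0, 2.0463, 2.1019, 2.2222.
Z = Σ e^(−Eᵢ/kT) = e^(−0) + e^(−2.0463) + e^(−2.1019) + e^(−2.2222) = 1.0000 + 0.12921 + 0.12222 + 0.10837 = 1.3598.
⟨E⟩ = 60.530 meV, ⟨E²⟩ = 13863 meV².
C_V/k_B = (⟨E²⟩ − ⟨E⟩²)/(kT)² = (13863 − 3663.9)/11664 = 0.874.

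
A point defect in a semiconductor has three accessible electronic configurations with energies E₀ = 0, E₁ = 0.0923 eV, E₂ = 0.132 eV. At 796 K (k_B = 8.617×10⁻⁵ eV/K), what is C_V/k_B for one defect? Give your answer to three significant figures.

0.518

k_BT = 8.617×10⁻⁵ × 796 K = 0.068591 eV.
Eᵢ/kT = 0, 1.3457, 1.9245.
Z = Σ e^(−Eᵢ/kT) = e^(−0) + e^(−1.3457) + e^(−1.9245) = 1.0000 + 0.26036 + 0.14595 = 1.4063.
⟨E⟩ = 0.030788 eV, ⟨E²⟩ = 0.0033856 eV².
C_V/k_B = (⟨E²⟩ − ⟨E⟩²)/(kT)² = (0.0033856 − 0.00094790)/0.0047047 = 0.518.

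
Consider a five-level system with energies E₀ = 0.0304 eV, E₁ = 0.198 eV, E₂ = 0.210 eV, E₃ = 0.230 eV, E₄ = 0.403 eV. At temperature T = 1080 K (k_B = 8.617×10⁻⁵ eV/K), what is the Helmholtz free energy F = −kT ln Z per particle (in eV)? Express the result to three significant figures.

k_BT = 8.617×10⁻⁵ × 1080 K = 0.093064 eV.
Eᵢ/kT = 0.32666, 2.1276, 2.2565, 2.4714, 4.3304.
Z = Σ e^(−Eᵢ/kT) = e^(−0.32666) + e^(−2.1276) + e^(−2.2565) + e^(−2.4714) + e^(−4.3304) = 0.72133 + 0.11912 + 0.10472 + 0.084467 + 0.013162 = 1.0428.
F = −kT ln Z = −0.093064 × ln(1.0428) = −0.093064 × 0.041909 = -0.00390 eV.

-0.00390 eV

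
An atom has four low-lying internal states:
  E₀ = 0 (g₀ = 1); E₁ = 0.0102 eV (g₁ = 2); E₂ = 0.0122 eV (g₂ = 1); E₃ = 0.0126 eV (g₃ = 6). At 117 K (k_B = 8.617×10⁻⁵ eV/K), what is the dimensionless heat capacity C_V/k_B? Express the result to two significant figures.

0.28

k_BT = 8.617×10⁻⁵ × 117 K = 0.01008 eV.
Eᵢ/kT = 0, 1.012, 1.210, 1.250.
Z = Σ gᵢe^(−Eᵢ/kT) = 1·e^(−0) + 2·e^(−1.012) + 1·e^(−1.210) + 6·e^(−1.250) = 1.000 + 0.7270 + 0.2982 + 1.719 = 3.744.
⟨E⟩ = 0.008737 eV, ⟨E²⟩ = 0.0001049 eV².
C_V/k_B = (⟨E²⟩ − ⟨E⟩²)/(kT)² = (0.0001049 − 0.00007634)/0.0001016 = 0.28.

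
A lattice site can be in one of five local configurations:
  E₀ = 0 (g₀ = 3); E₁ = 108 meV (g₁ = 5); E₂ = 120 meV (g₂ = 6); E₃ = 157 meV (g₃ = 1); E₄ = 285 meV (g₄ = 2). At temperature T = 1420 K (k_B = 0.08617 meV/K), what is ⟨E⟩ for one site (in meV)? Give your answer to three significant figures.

k_BT = 0.08617 × 1420 K = 122.36 meV.
Eᵢ/kT = 0, 0.88264, 0.98071, 1.2831, 2.3292.
Z = Σ gᵢe^(−Eᵢ/kT) = 3·e^(−0) + 5·e^(−0.88264) + 6·e^(−0.98071) + 1·e^(−1.2831) + 2·e^(−2.3292) = 3.0000 + 2.0684 + 2.2503 + 0.27718 + 0.19475 = 7.7906.
⟨E⟩ = Σ Eᵢ gᵢe^(−Eᵢ/kT) / Z = (0·3.0000 + 108·2.0684 + 120·2.2503 + 157·0.27718 + 285·0.19475) / 7.7906 = 76.0 meV.

76.0 meV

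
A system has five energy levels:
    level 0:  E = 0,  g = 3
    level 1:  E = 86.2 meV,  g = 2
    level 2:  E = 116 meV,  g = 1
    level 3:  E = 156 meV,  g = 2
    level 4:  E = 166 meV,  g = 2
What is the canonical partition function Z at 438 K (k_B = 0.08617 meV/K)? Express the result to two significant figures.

k_BT = 0.08617 × 438 K = 37.74 meV.
Eᵢ/kT = 0, 2.284, 3.074, 4.134, 4.399.
Z = Σ gᵢe^(−Eᵢ/kT) = 3·e^(−0) + 2·e^(−2.284) + 1·e^(−3.074) + 2·e^(−4.134) + 2·e^(−4.399) = 3.000 + 0.2038 + 0.04624 + 0.03204 + 0.02458 = 3.307.

Z = 3.3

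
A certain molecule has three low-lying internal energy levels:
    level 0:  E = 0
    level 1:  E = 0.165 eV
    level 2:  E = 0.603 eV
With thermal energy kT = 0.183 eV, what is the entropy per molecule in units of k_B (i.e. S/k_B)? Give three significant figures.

0.705

Eᵢ/kT = 0, 0.90164, 3.2951.
Z = Σ e^(−Eᵢ/kT) = e^(−0) + e^(−0.90164) + e^(−3.2951) = 1.0000 + 0.40590 + 0.037064 = 1.4430.
⟨E⟩ = Σ EᵢPᵢ = 0.061901 eV.
S/k_B = ln Z + ⟨E⟩/kT = ln(1.4430) + 0.061901/0.183 = 0.36672 + 0.33826 = 0.705.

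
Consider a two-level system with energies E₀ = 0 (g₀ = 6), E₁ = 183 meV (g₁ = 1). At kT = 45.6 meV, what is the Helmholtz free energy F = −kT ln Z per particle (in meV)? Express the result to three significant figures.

Eᵢ/kT = 0, 4.0132.
Z = Σ gᵢe^(−Eᵢ/kT) = 6·e^(−0) + 1·e^(−4.0132) = 6.0000 + 0.018075 = 6.0181.
F = −kT ln Z = −45.6 × ln(6.0181) = −45.6 × 1.7948 = -81.8 meV.

-81.8 meV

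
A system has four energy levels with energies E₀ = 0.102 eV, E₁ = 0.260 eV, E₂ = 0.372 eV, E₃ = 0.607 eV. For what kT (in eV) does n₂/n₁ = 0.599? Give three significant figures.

n₂/n₁ = exp[−(E₂−E₁)/kT] = 0.599.
⇒ (E₂−E₁)/kT = ln(1/0.599) = ln(1.6694) = 0.51246.
kT = 0.112 eV / 0.51246 = 0.219 eV.

0.219 eV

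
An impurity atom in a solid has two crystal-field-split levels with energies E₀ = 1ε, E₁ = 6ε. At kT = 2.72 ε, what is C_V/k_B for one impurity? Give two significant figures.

Eᵢ/kT = 0.3676, 2.206.
Z = Σ e^(−Eᵢ/kT) = e^(−0.3676) + e^(−2.206) = 0.6924 + 0.1101 = 0.8025.
⟨E⟩ = 1.686 ε, ⟨E²⟩ = 5.802 ε².
C_V/k_B = (⟨E²⟩ − ⟨E⟩²)/(kT)² = (5.802 − 2.843)/7.398 = 0.40.

0.40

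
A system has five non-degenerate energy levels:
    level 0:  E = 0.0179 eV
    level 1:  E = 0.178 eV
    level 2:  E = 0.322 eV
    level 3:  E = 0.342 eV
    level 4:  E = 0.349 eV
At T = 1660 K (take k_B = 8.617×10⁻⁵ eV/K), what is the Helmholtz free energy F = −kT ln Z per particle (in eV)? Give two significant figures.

-0.054 eV

k_BT = 8.617×10⁻⁵ × 1660 K = 0.1430 eV.
Eᵢ/kT = 0.1252, 1.245, 2.252, 2.392, 2.441.
Z = Σ e^(−Eᵢ/kT) = e^(−0.1252) + e^(−1.245) + e^(−2.252) + e^(−2.392) + e^(−2.441) = 0.8823 + 0.2879 + 0.1052 + 0.09145 + 0.08707 = 1.454.
F = −kT ln Z = −0.1430 × ln(1.454) = −0.1430 × 0.3743 = -0.054 eV.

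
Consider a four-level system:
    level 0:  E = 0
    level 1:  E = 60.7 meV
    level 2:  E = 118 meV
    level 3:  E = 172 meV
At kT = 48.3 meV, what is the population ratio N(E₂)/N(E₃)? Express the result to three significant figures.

3.06

n₂/n₃ = exp[−(E₂−E₃)/kT] = exp(−(-54 meV)/(48.3 meV)) = exp(1.1180) = 3.06.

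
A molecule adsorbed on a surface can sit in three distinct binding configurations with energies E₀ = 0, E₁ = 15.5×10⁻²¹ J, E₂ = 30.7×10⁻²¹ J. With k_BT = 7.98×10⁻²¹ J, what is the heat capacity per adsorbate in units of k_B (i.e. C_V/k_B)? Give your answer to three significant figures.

Eᵢ/kT = 0, 1.9424, 3.8471.
Z = Σ e^(−Eᵢ/kT) = e^(−0) + e^(−1.9424) + e^(−3.8471) = 1.0000 + 0.14336 + 0.021342 = 1.1647.
⟨E⟩ = 2.4704, ⟨E²⟩ = 46.842.
C_V/k_B = (⟨E²⟩ − ⟨E⟩²)/(kT)² = (46.842 − 6.1029)/63.680 = 0.640.

0.640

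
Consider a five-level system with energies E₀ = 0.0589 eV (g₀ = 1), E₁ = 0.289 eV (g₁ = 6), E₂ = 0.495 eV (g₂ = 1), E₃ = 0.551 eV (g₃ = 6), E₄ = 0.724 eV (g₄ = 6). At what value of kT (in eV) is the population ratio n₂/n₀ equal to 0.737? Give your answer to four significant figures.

n₂/n₀ = (g₂/g₀) exp[−(E₂−E₀)/kT] = 0.737.
⇒ (E₂−E₀)/kT = ln((1/1)/0.737) = ln(1.35685) = 0.305166.
kT = 0.4361 eV / 0.305166 = 1.429 eV.

1.429 eV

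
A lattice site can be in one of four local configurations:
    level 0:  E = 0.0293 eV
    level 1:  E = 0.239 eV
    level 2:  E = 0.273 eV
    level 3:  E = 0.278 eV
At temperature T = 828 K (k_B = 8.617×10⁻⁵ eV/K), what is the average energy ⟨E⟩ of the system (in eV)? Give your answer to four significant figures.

k_BT = 8.617×10⁻⁵ × 828 K = 0.0713488 eV.
Eᵢ/kT = 0.410659, 3.34974, 3.82627, 3.89635.
Z = Σ e^(−Eᵢ/kT) = e^(−0.410659) + e^(−3.34974) + e^(−3.82627) + e^(−3.89635) = 0.663213 + 0.0350935 + 0.0217907 + 0.0203159 = 0.740413.
⟨E⟩ = Σ Eᵢ e^(−Eᵢ/kT) / Z = (0.0293·0.663213 + 0.239·0.0350935 + 0.273·0.0217907 + 0.278·0.0203159) / 0.740413 = 0.05324 eV.

0.05324 eV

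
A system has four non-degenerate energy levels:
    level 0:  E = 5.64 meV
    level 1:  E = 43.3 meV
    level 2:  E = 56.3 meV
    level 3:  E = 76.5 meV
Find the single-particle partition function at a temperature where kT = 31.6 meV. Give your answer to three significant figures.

Eᵢ/kT = 0.17848, 1.3703, 1.7816, 2.4209.
Z = Σ e^(−Eᵢ/kT) = e^(−0.17848) + e^(−1.3703) + e^(−1.7816) + e^(−2.4209) = 0.83654 + 0.25403 + 0.16837 + 0.088842 = 1.3478.

Z = 1.35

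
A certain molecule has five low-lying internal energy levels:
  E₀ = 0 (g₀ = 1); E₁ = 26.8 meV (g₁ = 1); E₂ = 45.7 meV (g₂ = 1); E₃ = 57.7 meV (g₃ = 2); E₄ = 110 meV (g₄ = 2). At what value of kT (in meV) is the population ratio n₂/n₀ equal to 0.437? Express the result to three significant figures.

n₂/n₀ = (g₂/g₀) exp[−(E₂−E₀)/kT] = 0.437.
⇒ (E₂−E₀)/kT = ln((1/1)/0.437) = ln(2.2883) = 0.82781.
kT = 45.7 meV / 0.82781 = 55.2 meV.

55.2 meV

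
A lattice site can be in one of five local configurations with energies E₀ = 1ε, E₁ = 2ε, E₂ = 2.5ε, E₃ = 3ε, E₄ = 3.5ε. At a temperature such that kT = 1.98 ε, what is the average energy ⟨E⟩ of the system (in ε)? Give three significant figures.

2.01 ε

Eᵢ/kT = 0.50505, 1.0101, 1.2626, 1.5152, 1.7677.
Z = Σ e^(−Eᵢ/kT) = e^(−0.50505) + e^(−1.0101) + e^(−1.2626) + e^(−1.5152) + e^(−1.7677) = 0.60348 + 0.36418 + 0.28292 + 0.21976 + 0.17073 = 1.6411.
⟨E⟩ = Σ Eᵢ e^(−Eᵢ/kT) / Z = (1·0.60348 + 2·0.36418 + 2.5·0.28292 + 3·0.21976 + 3.5·0.17073) / 1.6411 = 2.01 ε.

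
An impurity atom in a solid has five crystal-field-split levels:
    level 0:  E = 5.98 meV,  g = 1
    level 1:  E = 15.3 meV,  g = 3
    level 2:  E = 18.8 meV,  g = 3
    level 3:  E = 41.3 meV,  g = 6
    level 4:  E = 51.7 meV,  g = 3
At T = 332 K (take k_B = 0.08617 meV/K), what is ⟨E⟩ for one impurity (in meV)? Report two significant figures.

24 meV

k_BT = 0.08617 × 332 K = 28.61 meV.
Eᵢ/kT = 0.2090, 0.5348, 0.6571, 1.444, 1.807.
Z = Σ gᵢe^(−Eᵢ/kT) = 1·e^(−0.2090) + 3·e^(−0.5348) + 3·e^(−0.6571) + 6·e^(−1.444) + 3·e^(−1.807) = 0.8114 + 1.757 + 1.555 + 1.416 + 0.4924 = 6.032.
⟨E⟩ = Σ Eᵢ gᵢe^(−Eᵢ/kT) / Z = (5.98·0.8114 + 15.3·1.757 + 18.8·1.555 + 41.3·1.416 + 51.7·0.4924) / 6.032 = 24 meV.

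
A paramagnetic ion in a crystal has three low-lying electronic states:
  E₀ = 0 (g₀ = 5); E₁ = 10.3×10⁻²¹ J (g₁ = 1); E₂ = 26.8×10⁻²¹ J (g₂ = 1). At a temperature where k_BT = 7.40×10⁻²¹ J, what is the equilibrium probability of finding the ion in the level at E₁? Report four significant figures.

0.04713

Eᵢ/kT = 0, 1.39189, 3.62162.
Z = Σ gᵢe^(−Eᵢ/kT) = 5·e^(−0) + 1·e^(−1.39189) + 1·e^(−3.62162) = 5.00000 + 0.248605 + 0.0267393 = 5.27534.
P₁ = g₁ e^(−E₁/kT) / Z = 0.248605/5.27534 = 0.04713.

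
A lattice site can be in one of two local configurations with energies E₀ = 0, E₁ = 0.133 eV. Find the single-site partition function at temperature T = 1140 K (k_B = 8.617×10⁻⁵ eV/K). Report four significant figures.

Z = 1.258

k_BT = 8.617×10⁻⁵ × 1140 K = 0.0982338 eV.
Eᵢ/kT = 0, 1.35391.
Z = Σ e^(−Eᵢ/kT) = e^(−0) + e^(−1.35391) = 1.00000 + 0.258229 = 1.25823.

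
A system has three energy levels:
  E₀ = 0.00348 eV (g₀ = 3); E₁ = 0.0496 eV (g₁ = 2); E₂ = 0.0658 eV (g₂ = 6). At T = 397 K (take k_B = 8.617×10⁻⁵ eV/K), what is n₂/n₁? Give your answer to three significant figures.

k_BT = 8.617×10⁻⁵ × 397 K = 0.034209 eV.
n₂/n₁ = (g₂/g₁) exp[−(E₂−E₁)/kT] = (6/2) × exp(−(0.0162 eV)/(0.034209 eV)) = (6/2) × exp(-0.47356) = 1.87.

1.87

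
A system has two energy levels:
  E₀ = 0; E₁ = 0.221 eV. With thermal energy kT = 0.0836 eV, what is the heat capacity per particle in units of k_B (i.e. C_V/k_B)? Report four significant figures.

Eᵢ/kT = 0, 2.64354.
Z = Σ e^(−Eᵢ/kT) = e^(−0) + e^(−2.64354) = 1.00000 + 0.0711091 = 1.07111.
⟨E⟩ = 0.0146718 eV, ⟨E²⟩ = 0.00324247 eV².
C_V/k_B = (⟨E²⟩ − ⟨E⟩²)/(kT)² = (0.00324247 − 0.000215262)/0.00698896 = 0.4331.

0.4331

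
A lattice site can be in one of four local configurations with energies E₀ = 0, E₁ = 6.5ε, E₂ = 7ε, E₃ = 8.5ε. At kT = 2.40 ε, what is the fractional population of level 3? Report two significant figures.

Eᵢ/kT = 0, 2.708, 2.917, 3.542.
Z = Σ e^(−Eᵢ/kT) = e^(−0) + e^(−2.708) + e^(−2.917) + e^(−3.542) = 1.000 + 0.06667 + 0.05410 + 0.02896 = 1.150.
P₃ = e^(−E₃/kT) / Z = 0.02896/1.150 = 0.025.

0.025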